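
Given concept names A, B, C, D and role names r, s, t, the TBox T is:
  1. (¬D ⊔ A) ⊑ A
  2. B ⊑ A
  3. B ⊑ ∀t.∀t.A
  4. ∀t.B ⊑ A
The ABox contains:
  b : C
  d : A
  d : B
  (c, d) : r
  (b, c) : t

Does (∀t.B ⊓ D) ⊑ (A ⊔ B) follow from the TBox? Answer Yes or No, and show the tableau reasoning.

Yes

1. (∀t.B ⊓ D) ⊑ (A ⊔ B)  ⇔  ((∀t.B ⊓ D) ⊓ (¬A ⊓ ¬B)) unsat w.r.t. T
   all branches close; clash {A, ¬A} at x₀
2. Hence (∀t.B ⊓ D) ⊑ (A ⊔ B): entailed.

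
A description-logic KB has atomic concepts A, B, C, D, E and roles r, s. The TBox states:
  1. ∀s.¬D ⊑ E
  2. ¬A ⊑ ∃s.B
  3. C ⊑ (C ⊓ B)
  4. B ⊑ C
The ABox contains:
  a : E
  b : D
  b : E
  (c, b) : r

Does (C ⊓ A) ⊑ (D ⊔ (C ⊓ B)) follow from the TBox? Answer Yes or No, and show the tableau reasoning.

1. (C ⊓ A) ⊑ (D ⊔ (C ⊓ B))  ⇔  ((C ⊓ A) ⊓ (¬D ⊓ (¬C ⊔ ¬B))) unsat w.r.t. T
   all branches close; clash {B, ¬B} at x₀
2. Hence (C ⊓ A) ⊑ (D ⊔ (C ⊓ B)): entailed.

Yes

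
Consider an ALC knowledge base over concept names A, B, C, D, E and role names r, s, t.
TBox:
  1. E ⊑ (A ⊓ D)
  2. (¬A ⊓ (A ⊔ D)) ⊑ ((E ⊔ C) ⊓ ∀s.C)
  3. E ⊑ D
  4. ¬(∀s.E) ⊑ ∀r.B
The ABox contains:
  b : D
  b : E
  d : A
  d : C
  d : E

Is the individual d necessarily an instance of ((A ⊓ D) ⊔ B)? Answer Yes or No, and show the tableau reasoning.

Yes

1. d : ((A ⊓ D) ⊔ B)?  L(d) = {A, C, E} ∪ {((¬A ⊔ ¬D) ⊓ ¬B)}
   clash {D, ¬D} at d — d ∈ ((A ⊓ D) ⊔ B)
2. Hence d : ((A ⊓ D) ⊔ B): entailed.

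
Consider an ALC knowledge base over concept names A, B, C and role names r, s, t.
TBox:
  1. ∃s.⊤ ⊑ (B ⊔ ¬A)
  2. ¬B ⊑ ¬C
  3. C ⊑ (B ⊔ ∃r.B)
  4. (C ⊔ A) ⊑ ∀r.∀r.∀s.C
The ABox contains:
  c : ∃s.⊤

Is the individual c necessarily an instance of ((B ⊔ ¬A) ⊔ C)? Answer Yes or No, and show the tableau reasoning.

Yes

1. c : ((B ⊔ ¬A) ⊔ C)?  L(c) = {∃s.⊤} ∪ {((¬B ⊓ A) ⊓ ¬C)}
   clash {A, ¬A} at c — c ∈ ((B ⊔ ¬A) ⊔ C)
2. Hence c : ((B ⊔ ¬A) ⊔ C): entailed.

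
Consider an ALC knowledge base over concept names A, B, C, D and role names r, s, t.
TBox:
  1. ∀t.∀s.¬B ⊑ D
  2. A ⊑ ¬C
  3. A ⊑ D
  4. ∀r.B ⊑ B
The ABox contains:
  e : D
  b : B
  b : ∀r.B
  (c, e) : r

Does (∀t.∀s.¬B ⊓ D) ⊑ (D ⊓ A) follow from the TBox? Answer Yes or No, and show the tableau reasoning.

No

1. (∀t.∀s.¬B ⊓ D) ⊑ (D ⊓ A)  ⇔  ((∀t.∀s.¬B ⊓ D) ⊓ (¬D ⊔ ¬A)) unsat w.r.t. T
   open: L(x₀) ⊇ {D, ¬A, ∀t.∀s.¬B, ∃r.¬B} (+ ∃-successors)
2. Hence (∀t.∀s.¬B ⊓ D) ⊑ (D ⊓ A): not entailed.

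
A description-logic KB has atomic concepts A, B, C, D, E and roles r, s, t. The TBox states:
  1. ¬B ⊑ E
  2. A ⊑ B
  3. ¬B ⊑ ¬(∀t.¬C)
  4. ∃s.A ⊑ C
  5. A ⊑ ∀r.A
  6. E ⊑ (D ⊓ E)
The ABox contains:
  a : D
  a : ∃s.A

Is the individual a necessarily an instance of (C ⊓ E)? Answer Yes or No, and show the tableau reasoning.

No

1. a : (C ⊓ E)?  L(a) = {D, ∃s.A} ∪ {(¬C ⊔ ¬E)}
   apply at a: ∃s.A⊑C
   open: L(a) ⊇ {B, C, D, ¬A, ¬E, …} (+ ∃-successors) — a ∉ (C ⊓ E) possible
2. Hence a : (C ⊓ E): not entailed.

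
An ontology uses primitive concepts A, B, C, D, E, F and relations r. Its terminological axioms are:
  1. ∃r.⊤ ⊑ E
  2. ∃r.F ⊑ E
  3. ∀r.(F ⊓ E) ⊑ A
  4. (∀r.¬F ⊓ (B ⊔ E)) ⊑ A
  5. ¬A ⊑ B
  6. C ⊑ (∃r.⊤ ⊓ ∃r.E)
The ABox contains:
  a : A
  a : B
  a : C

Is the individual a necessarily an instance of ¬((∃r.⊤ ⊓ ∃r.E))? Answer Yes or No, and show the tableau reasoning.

No

1. a : ¬((∃r.⊤ ⊓ ∃r.E))?  L(a) = {A, B, C} ∪ {(∃r.⊤ ⊓ ∃r.E)}
   apply at a: ∃r.⊤⊑E
   open: L(a) ⊇ {A, B, C, E, ∃r.E, …} (+ ∃-successors) — a ∉ ¬((∃r.⊤ ⊓ ∃r.E)) possible
2. Hence a : ¬((∃r.⊤ ⊓ ∃r.E)): not entailed.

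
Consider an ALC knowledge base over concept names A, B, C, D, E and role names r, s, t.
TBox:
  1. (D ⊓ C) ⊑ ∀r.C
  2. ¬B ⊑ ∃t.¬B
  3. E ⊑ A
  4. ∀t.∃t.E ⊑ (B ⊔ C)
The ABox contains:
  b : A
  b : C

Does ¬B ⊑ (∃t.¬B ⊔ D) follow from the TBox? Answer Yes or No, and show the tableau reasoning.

1. ¬B ⊑ (∃t.¬B ⊔ D)  ⇔  (¬B ⊓ (∀t.B ⊓ ¬D)) unsat w.r.t. T
   all branches close; clash {B, ¬B} at an ∃-successor
2. Hence ¬B ⊑ (∃t.¬B ⊔ D): entailed.

Yes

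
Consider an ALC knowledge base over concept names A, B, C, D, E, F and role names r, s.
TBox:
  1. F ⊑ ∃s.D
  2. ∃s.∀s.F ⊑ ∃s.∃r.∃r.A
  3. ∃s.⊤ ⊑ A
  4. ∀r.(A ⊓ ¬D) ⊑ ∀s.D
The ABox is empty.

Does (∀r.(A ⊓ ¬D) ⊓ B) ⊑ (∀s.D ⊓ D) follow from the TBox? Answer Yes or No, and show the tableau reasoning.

No

1. (∀r.(A ⊓ ¬D) ⊓ B) ⊑ (∀s.D ⊓ D)  ⇔  ((∀r.(A ⊓ ¬D) ⊓ B) ⊓ (∃s.¬D ⊔ ¬D)) unsat w.r.t. T
   apply at x₀: ∀r.(A ⊓ ¬D)⊑∀s.D
   open: L(x₀) ⊇ {B, ¬D, ¬F, ∀r.(A ⊓ ¬D), ∀s.D, …}
2. Hence (∀r.(A ⊓ ¬D) ⊓ B) ⊑ (∀s.D ⊓ D): not entailed.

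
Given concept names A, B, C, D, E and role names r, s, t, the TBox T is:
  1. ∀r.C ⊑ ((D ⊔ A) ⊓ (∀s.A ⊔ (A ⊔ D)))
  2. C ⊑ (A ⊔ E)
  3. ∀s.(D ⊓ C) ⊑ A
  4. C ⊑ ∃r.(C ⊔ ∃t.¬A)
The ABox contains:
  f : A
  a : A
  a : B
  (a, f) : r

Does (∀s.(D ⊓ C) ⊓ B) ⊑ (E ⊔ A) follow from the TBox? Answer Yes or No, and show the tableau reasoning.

1. (∀s.(D ⊓ C) ⊓ B) ⊑ (E ⊔ A)  ⇔  ((∀s.(D ⊓ C) ⊓ B) ⊓ (¬E ⊓ ¬A)) unsat w.r.t. T
   all branches close; clash {E, ¬E} at x₀
2. Hence (∀s.(D ⊓ C) ⊓ B) ⊑ (E ⊔ A): entailed.

Yes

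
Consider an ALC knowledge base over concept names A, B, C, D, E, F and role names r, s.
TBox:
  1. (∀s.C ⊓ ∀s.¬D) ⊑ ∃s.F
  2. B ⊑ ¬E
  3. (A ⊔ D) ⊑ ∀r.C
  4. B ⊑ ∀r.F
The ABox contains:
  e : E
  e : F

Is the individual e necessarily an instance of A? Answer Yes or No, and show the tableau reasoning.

No

1. e : A?  L(e) = {E, F} ∪ {¬A}
   open: L(e) ⊇ {E, F, ¬A, ¬B, ¬D, …} (+ ∃-successors) — e ∉ A possible
2. Hence e : A: not entailed.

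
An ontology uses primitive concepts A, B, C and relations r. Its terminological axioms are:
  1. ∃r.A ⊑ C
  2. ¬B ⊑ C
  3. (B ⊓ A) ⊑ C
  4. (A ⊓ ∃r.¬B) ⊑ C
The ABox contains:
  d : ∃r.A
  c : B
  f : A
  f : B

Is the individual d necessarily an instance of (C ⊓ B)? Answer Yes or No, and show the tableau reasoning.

1. d : (C ⊓ B)?  L(d) = {∃r.A} ∪ {(¬C ⊔ ¬B)}
   apply at d: ∃r.A⊑C
   open: L(d) ⊇ {C, ¬B, ∃r.A} (+ ∃-successors) — d ∉ (C ⊓ B) possible
2. Hence d : (C ⊓ B): not entailed.

No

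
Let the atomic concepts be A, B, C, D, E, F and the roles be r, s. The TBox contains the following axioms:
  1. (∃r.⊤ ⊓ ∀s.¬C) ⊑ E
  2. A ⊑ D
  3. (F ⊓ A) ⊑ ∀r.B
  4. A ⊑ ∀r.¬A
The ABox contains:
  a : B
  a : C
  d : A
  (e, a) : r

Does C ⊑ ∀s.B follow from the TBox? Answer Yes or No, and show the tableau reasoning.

1. C ⊑ ∀s.B  ⇔  (C ⊓ ∃s.¬B) unsat w.r.t. T
   open: L(x₀) ⊇ {C, ¬A, ∀r.⊥, ∃s.¬B} (+ ∃-successors)
2. Hence C ⊑ ∀s.B: not entailed.

No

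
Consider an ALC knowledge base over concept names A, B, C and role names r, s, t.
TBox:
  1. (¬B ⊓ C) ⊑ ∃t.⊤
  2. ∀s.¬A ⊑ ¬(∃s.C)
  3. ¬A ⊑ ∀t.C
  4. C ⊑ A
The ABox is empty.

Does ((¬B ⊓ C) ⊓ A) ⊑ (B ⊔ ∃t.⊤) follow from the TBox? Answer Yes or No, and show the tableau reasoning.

1. ((¬B ⊓ C) ⊓ A) ⊑ (B ⊔ ∃t.⊤)  ⇔  (((¬B ⊓ C) ⊓ A) ⊓ (¬B ⊓ ∀t.⊥)) unsat w.r.t. T
   all branches close; clash ⊥ at an ∃-successor
2. Hence ((¬B ⊓ C) ⊓ A) ⊑ (B ⊔ ∃t.⊤): entailed.

Yes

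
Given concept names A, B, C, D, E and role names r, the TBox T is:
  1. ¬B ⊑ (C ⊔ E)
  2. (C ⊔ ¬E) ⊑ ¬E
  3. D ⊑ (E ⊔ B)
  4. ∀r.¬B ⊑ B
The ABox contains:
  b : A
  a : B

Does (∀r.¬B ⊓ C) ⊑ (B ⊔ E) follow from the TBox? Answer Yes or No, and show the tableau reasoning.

Yes

1. (∀r.¬B ⊓ C) ⊑ (B ⊔ E)  ⇔  ((∀r.¬B ⊓ C) ⊓ (¬B ⊓ ¬E)) unsat w.r.t. T
   all branches close; clash {B, ¬B} at x₀
2. Hence (∀r.¬B ⊓ C) ⊑ (B ⊔ E): entailed.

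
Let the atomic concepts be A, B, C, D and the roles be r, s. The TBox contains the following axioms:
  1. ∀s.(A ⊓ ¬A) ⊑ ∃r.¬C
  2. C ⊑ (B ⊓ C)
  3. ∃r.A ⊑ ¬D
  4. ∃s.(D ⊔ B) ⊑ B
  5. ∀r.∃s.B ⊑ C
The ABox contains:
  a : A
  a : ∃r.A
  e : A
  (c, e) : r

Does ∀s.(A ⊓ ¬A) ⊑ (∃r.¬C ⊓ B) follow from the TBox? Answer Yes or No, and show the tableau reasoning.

1. ∀s.(A ⊓ ¬A) ⊑ (∃r.¬C ⊓ B)  ⇔  (∀s.(A ⊓ ¬A) ⊓ (∀r.C ⊔ ¬B)) unsat w.r.t. T
   apply at x₀: ∀s.(A ⊓ ¬A)⊑∃r.¬C
   open: L(x₀) ⊇ {¬B, ¬C, ∀r.¬A, ∀s.(A ⊓ ¬A), ∀s.(¬D ⊓ ¬B), …} (+ ∃-successors)
2. Hence ∀s.(A ⊓ ¬A) ⊑ (∃r.¬C ⊓ B): not entailed.

No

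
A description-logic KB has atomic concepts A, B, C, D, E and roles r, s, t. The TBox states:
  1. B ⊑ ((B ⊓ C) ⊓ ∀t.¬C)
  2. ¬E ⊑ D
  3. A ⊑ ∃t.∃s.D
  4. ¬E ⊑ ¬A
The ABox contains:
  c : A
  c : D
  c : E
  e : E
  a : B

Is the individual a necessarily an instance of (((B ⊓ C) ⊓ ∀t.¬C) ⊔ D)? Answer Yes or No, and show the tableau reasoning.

1. a : (((B ⊓ C) ⊓ ∀t.¬C) ⊔ D)?  L(a) = {B} ∪ {(((¬B ⊔ ¬C) ⊔ ∃t.C) ⊓ ¬D)}
   clash {D, ¬D} at a — a ∈ (((B ⊓ C) ⊓ ∀t.¬C) ⊔ D)
2. Hence a : (((B ⊓ C) ⊓ ∀t.¬C) ⊔ D): entailed.

Yes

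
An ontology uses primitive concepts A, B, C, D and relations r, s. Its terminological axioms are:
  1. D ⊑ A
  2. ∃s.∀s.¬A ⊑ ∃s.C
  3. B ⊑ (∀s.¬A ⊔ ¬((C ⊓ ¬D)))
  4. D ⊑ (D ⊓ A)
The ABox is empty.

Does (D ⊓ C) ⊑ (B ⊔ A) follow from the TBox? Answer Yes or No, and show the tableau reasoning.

Yes

1. (D ⊓ C) ⊑ (B ⊔ A)  ⇔  ((D ⊓ C) ⊓ (¬B ⊓ ¬A)) unsat w.r.t. T
   all branches close; clash {A, ¬A} at x₀
2. Hence (D ⊓ C) ⊑ (B ⊔ A): entailed.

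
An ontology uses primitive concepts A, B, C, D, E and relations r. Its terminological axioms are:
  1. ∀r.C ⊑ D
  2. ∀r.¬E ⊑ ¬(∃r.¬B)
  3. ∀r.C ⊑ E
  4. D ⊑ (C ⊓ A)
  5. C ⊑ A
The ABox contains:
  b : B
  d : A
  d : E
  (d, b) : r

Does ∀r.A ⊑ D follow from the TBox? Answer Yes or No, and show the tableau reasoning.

No

1. ∀r.A ⊑ D  ⇔  (∀r.A ⊓ ¬D) unsat w.r.t. T
   open: L(x₀) ⊇ {¬C, ¬D, ∀r.A, ∃r.E, ∃r.¬C} (+ ∃-successors)
2. Hence ∀r.A ⊑ D: not entailed.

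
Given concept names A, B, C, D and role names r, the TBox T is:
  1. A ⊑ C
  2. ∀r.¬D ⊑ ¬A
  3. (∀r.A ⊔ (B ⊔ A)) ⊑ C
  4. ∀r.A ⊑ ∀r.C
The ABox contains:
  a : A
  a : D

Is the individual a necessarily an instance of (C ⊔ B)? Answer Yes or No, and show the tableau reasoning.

1. a : (C ⊔ B)?  L(a) = {A, D} ∪ {(¬C ⊓ ¬B)}
   clash {C, ¬C} at a — a ∈ (C ⊔ B)
2. Hence a : (C ⊔ B): entailed.

Yes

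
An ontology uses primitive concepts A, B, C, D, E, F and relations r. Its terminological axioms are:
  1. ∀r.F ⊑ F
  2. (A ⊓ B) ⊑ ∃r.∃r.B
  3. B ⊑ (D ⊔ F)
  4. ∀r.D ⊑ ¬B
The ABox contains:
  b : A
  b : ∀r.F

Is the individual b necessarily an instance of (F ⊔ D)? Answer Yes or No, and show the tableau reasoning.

1. b : (F ⊔ D)?  L(b) = {A, ∀r.F} ∪ {(¬F ⊓ ¬D)}
   clash {F, ¬F} at b — b ∈ (F ⊔ D)
2. Hence b : (F ⊔ D): entailed.

Yes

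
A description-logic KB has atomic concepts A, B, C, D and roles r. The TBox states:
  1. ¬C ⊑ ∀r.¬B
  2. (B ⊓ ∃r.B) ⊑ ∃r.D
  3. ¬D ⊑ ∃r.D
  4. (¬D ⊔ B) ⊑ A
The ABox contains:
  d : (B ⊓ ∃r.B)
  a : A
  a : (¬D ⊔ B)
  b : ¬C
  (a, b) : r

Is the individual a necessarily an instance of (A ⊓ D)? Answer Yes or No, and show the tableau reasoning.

1. a : (A ⊓ D)?  L(a) = {A, (¬D ⊔ B)} ∪ {(¬A ⊔ ¬D)}
   open: L(a) ⊇ {A, C, ¬D, ∃r.D} (+ ∃-successors) — a ∉ (A ⊓ D) possible
2. Hence a : (A ⊓ D): not entailed.

No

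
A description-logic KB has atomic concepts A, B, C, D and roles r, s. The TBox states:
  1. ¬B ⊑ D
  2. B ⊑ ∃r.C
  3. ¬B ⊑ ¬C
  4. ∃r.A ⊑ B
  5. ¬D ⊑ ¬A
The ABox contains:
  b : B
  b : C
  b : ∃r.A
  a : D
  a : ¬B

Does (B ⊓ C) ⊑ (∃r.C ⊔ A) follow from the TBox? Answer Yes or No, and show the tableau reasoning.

Yes

1. (B ⊓ C) ⊑ (∃r.C ⊔ A)  ⇔  ((B ⊓ C) ⊓ (∀r.¬C ⊓ ¬A)) unsat w.r.t. T
   all branches close; clash {C, ¬C} at an ∃-successor
2. Hence (B ⊓ C) ⊑ (∃r.C ⊔ A): entailed.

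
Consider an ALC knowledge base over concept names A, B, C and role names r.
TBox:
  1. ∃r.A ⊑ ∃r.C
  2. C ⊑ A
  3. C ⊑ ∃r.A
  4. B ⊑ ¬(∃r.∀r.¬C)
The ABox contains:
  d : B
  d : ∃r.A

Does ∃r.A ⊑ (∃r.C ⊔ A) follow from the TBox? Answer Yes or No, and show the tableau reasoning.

1. ∃r.A ⊑ (∃r.C ⊔ A)  ⇔  (∃r.A ⊓ (∀r.¬C ⊓ ¬A)) unsat w.r.t. T
   all branches close; clash {A, ¬A} at x₀
2. Hence ∃r.A ⊑ (∃r.C ⊔ A): entailed.

Yes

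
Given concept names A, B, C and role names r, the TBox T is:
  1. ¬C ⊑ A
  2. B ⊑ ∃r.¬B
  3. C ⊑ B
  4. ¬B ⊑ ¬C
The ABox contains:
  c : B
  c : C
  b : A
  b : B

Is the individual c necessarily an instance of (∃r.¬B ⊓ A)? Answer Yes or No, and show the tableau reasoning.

No

1. c : (∃r.¬B ⊓ A)?  L(c) = {B, C} ∪ {(∀r.B ⊔ ¬A)}
   apply at c: B⊑∃r.¬B
   open: L(c) ⊇ {B, C, ¬A, ∃r.¬B} (+ ∃-successors) — c ∉ (∃r.¬B ⊓ A) possible
2. Hence c : (∃r.¬B ⊓ A): not entailed.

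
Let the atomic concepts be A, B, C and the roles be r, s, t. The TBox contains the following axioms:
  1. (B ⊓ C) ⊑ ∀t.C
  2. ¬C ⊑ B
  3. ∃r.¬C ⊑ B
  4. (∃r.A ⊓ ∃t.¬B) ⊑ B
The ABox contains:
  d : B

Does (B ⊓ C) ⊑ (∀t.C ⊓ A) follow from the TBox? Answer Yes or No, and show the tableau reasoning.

1. (B ⊓ C) ⊑ (∀t.C ⊓ A)  ⇔  ((B ⊓ C) ⊓ (∃t.¬C ⊔ ¬A)) unsat w.r.t. T
   apply at x₀: (B ⊓ C)⊑∀t.C
   open: L(x₀) ⊇ {B, C, ¬A, ∀t.C}
2. Hence (B ⊓ C) ⊑ (∀t.C ⊓ A): not entailed.

No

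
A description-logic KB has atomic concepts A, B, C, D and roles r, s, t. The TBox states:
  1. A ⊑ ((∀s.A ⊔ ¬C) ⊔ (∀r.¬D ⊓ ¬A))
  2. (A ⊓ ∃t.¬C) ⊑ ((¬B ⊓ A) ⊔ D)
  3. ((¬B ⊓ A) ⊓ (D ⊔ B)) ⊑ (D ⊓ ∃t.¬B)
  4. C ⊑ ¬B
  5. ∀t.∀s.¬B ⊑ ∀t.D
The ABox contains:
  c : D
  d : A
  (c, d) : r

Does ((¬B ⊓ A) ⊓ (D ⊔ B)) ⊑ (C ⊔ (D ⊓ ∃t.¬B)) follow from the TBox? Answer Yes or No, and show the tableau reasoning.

Yes

1. ((¬B ⊓ A) ⊓ (D ⊔ B)) ⊑ (C ⊔ (D ⊓ ∃t.¬B))  ⇔  (((¬B ⊓ A) ⊓ (D ⊔ B)) ⊓ (¬C ⊓ (¬D ⊔ ∀t.B))) unsat w.r.t. T
   all branches close; clash {B, ¬B} at x₀
2. Hence ((¬B ⊓ A) ⊓ (D ⊔ B)) ⊑ (C ⊔ (D ⊓ ∃t.¬B)): entailed.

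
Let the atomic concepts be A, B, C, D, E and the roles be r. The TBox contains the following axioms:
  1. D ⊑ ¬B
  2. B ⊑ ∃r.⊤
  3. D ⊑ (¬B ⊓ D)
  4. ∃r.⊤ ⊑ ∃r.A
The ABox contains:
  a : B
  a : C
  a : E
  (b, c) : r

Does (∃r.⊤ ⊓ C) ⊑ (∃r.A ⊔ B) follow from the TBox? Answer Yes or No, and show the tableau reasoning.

1. (∃r.⊤ ⊓ C) ⊑ (∃r.A ⊔ B)  ⇔  ((∃r.⊤ ⊓ C) ⊓ (∀r.¬A ⊓ ¬B)) unsat w.r.t. T
   all branches close; clash {A, ¬A} at an ∃-successor
2. Hence (∃r.⊤ ⊓ C) ⊑ (∃r.A ⊔ B): entailed.

Yes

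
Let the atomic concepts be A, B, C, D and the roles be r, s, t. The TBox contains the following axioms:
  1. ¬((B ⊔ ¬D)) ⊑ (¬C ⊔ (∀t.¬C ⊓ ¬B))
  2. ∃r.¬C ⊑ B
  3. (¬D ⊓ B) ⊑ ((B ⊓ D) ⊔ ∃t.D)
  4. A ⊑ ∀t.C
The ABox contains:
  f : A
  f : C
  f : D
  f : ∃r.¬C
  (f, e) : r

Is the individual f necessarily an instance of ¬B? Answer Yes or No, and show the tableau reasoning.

1. f : ¬B?  L(f) = {A, C, D, ∃r.¬C} ∪ {B}
   apply at f: A⊑∀t.C
   open: L(f) ⊇ {A, B, C, D, ∀t.C, …} (+ ∃-successors) — f ∉ ¬B possible
2. Hence f : ¬B: not entailed.

No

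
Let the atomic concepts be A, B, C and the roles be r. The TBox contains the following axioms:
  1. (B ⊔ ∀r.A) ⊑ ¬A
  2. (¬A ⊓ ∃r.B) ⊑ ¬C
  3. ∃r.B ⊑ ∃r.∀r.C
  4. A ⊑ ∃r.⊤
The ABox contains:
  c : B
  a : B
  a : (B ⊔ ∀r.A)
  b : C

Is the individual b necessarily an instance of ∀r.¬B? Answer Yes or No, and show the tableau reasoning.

No

1. b : ∀r.¬B?  L(b) = {C} ∪ {∃r.B}
   apply at b: ∃r.B⊑∃r.∀r.C
   open: L(b) ⊇ {A, C, ¬B, ∃r.B, ∃r.¬A, …} (+ ∃-successors) — b ∉ ∀r.¬B possible
2. Hence b : ∀r.¬B: not entailed.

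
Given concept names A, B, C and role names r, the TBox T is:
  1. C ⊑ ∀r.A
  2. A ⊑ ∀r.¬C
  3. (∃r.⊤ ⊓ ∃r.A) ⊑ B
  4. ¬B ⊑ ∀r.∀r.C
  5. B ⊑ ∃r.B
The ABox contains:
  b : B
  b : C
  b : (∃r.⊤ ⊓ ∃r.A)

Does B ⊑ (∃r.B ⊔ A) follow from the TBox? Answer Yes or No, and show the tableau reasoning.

1. B ⊑ (∃r.B ⊔ A)  ⇔  (B ⊓ (∀r.¬B ⊓ ¬A)) unsat w.r.t. T
   all branches close; clash {B, ¬B} at an ∃-successor
2. Hence B ⊑ (∃r.B ⊔ A): entailed.

Yes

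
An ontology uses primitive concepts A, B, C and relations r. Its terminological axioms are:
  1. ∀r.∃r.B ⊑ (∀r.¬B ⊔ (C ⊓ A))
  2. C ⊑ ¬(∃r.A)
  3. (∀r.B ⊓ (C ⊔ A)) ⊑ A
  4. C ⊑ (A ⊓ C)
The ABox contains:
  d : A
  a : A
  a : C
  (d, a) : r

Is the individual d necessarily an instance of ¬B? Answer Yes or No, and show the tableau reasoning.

No

1. d : ¬B?  L(d) = {A} ∪ {B}
   open: L(d) ⊇ {A, B, ¬C, ∃r.∀r.¬B} (+ ∃-successors) — d ∉ ¬B possible
2. Hence d : ¬B: not entailed.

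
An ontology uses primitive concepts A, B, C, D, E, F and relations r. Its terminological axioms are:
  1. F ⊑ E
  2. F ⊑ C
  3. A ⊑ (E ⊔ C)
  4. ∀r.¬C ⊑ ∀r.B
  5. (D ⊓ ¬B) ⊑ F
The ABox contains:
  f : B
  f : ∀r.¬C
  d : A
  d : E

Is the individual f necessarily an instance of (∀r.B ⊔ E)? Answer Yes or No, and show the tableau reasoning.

1. f : (∀r.B ⊔ E)?  L(f) = {B, ∀r.¬C} ∪ {(∃r.¬B ⊓ ¬E)}
   clash {E, ¬E} at f — f ∈ (∀r.B ⊔ E)
2. Hence f : (∀r.B ⊔ E): entailed.

Yes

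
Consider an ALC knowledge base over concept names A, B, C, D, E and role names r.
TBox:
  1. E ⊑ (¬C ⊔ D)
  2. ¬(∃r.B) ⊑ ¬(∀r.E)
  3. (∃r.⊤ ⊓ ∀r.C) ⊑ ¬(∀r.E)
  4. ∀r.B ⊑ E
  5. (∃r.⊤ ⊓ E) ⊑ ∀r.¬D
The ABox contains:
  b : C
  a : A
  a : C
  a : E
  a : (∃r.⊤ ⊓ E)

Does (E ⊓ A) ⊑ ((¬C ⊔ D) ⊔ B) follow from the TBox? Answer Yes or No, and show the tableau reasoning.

Yes

1. (E ⊓ A) ⊑ ((¬C ⊔ D) ⊔ B)  ⇔  ((E ⊓ A) ⊓ ((C ⊓ ¬D) ⊓ ¬B)) unsat w.r.t. T
   all branches close; clash {D, ¬D} at x₀
2. Hence (E ⊓ A) ⊑ ((¬C ⊔ D) ⊔ B): entailed.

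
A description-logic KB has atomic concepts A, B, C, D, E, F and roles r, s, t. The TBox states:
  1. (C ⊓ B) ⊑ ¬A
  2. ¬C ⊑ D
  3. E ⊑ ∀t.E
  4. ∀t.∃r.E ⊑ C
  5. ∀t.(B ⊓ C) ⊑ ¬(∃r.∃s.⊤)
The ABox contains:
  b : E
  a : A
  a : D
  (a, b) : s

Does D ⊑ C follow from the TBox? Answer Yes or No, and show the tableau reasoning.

No

1. D ⊑ C  ⇔  (D ⊓ ¬C) unsat w.r.t. T
   open: L(x₀) ⊇ {D, ¬C, ¬E, ∃t.(¬B ⊔ ¬C), ∃t.∀r.¬E} (+ ∃-successors)
2. Hence D ⊑ C: not entailed.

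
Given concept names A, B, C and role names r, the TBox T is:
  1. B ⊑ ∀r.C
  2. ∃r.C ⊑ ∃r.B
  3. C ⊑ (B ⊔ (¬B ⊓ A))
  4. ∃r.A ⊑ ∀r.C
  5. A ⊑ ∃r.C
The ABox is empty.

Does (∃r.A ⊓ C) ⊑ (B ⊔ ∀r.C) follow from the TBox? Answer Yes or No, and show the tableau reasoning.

1. (∃r.A ⊓ C) ⊑ (B ⊔ ∀r.C)  ⇔  ((∃r.A ⊓ C) ⊓ (¬B ⊓ ∃r.¬C)) unsat w.r.t. T
   all branches close; clash {C, ¬C} at an ∃-successor
2. Hence (∃r.A ⊓ C) ⊑ (B ⊔ ∀r.C): entailed.

Yes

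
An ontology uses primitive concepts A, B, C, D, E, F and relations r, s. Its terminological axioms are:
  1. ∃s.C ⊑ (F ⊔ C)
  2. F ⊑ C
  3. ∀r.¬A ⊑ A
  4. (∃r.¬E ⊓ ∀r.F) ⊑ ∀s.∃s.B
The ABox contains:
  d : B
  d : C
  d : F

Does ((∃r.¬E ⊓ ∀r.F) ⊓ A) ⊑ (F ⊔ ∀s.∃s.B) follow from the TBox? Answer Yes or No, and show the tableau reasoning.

Yes

1. ((∃r.¬E ⊓ ∀r.F) ⊓ A) ⊑ (F ⊔ ∀s.∃s.B)  ⇔  (((∃r.¬E ⊓ ∀r.F) ⊓ A) ⊓ (¬F ⊓ ∃s.∀s.¬B)) unsat w.r.t. T
   all branches close; clash {B, ¬B} at an ∃-successor
2. Hence ((∃r.¬E ⊓ ∀r.F) ⊓ A) ⊑ (F ⊔ ∀s.∃s.B): entailed.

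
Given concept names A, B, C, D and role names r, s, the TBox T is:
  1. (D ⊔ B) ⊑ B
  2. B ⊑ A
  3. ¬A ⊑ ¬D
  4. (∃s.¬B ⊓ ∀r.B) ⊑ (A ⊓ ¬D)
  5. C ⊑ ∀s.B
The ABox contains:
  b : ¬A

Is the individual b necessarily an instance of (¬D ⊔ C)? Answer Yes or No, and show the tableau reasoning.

1. b : (¬D ⊔ C)?  L(b) = {¬A} ∪ {(D ⊓ ¬C)}
   clash {D, ¬D} at b — b ∈ (¬D ⊔ C)
2. Hence b : (¬D ⊔ C): entailed.

Yes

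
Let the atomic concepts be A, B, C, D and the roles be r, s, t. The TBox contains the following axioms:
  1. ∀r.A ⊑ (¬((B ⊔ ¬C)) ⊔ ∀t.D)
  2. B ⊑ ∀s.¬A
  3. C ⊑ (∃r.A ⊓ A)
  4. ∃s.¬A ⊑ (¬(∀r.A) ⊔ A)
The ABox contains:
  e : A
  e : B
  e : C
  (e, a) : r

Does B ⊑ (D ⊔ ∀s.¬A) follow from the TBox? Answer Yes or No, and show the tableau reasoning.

Yes

1. B ⊑ (D ⊔ ∀s.¬A)  ⇔  (B ⊓ (¬D ⊓ ∃s.A)) unsat w.r.t. T
   all branches close; clash {A, ¬A} at an ∃-successor
2. Hence B ⊑ (D ⊔ ∀s.¬A): entailed.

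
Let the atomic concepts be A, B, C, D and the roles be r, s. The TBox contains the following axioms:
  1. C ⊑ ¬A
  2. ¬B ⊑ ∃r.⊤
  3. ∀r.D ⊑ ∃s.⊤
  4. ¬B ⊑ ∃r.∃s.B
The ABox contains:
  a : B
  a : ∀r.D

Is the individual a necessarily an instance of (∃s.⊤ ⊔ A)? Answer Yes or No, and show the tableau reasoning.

1. a : (∃s.⊤ ⊔ A)?  L(a) = {B, ∀r.D} ∪ {(∀s.⊥ ⊓ ¬A)}
   clash ⊥ at an ∃-successor — a ∈ (∃s.⊤ ⊔ A)
2. Hence a : (∃s.⊤ ⊔ A): entailed.

Yes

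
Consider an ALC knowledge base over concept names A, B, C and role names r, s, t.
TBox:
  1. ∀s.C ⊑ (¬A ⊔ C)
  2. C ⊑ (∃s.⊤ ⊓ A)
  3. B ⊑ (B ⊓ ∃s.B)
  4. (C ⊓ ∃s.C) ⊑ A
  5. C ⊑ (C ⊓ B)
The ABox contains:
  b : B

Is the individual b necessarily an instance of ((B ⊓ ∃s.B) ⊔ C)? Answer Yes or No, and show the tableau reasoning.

1. b : ((B ⊓ ∃s.B) ⊔ C)?  L(b) = {B} ∪ {((¬B ⊔ ∀s.¬B) ⊓ ¬C)}
   clash {C, ¬C} at b — b ∈ ((B ⊓ ∃s.B) ⊔ C)
2. Hence b : ((B ⊓ ∃s.B) ⊔ C): entailed.

Yes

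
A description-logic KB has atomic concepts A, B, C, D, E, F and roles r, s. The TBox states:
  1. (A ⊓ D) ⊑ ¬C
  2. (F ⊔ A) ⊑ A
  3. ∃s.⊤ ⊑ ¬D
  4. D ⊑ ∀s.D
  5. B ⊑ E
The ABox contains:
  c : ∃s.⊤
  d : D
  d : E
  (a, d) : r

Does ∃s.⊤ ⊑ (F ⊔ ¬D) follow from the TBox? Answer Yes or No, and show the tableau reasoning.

Yes

1. ∃s.⊤ ⊑ (F ⊔ ¬D)  ⇔  (∃s.⊤ ⊓ (¬F ⊓ D)) unsat w.r.t. T
   all branches close; clash {D, ¬D} at x₀
2. Hence ∃s.⊤ ⊑ (F ⊔ ¬D): entailed.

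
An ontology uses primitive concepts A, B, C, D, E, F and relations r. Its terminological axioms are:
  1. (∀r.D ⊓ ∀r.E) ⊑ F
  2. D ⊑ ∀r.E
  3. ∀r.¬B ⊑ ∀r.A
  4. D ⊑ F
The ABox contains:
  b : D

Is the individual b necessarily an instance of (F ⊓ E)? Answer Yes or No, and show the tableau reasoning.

No

1. b : (F ⊓ E)?  L(b) = {D} ∪ {(¬F ⊔ ¬E)}
   apply at b: D⊑∀r.E; D⊑F
   open: L(b) ⊇ {D, F, ¬E, ∀r.E, ∃r.B} (+ ∃-successors) — b ∉ (F ⊓ E) possible
2. Hence b : (F ⊓ E): not entailed.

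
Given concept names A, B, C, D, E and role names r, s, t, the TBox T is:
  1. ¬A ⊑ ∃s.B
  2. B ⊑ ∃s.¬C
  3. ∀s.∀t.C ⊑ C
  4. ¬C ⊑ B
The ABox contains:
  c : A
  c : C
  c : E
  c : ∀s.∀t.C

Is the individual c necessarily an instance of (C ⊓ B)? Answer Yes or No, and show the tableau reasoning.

1. c : (C ⊓ B)?  L(c) = {A, C, E, ∀s.∀t.C} ∪ {(¬C ⊔ ¬B)}
   open: L(c) ⊇ {A, C, E, ¬B, ∀s.∀t.C} — c ∉ (C ⊓ B) possible
2. Hence c : (C ⊓ B): not entailed.

No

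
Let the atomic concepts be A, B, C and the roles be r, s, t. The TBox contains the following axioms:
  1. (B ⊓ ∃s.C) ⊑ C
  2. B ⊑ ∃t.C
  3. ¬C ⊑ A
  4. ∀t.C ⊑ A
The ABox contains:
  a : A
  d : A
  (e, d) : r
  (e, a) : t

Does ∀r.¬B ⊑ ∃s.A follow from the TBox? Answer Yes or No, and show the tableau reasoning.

No

1. ∀r.¬B ⊑ ∃s.A  ⇔  (∀r.¬B ⊓ ∀s.¬A) unsat w.r.t. T
   open: L(x₀) ⊇ {C, ¬B, ∀r.¬B, ∀s.¬A, ∃t.¬C} (+ ∃-successors)
2. Hence ∀r.¬B ⊑ ∃s.A: not entailed.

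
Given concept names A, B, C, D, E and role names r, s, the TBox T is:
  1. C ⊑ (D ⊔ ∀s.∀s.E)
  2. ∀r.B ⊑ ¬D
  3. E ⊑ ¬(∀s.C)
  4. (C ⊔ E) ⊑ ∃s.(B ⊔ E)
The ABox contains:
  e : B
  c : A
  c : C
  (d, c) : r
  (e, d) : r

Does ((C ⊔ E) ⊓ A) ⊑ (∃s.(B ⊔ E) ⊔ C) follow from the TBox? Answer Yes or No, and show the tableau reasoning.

1. ((C ⊔ E) ⊓ A) ⊑ (∃s.(B ⊔ E) ⊔ C)  ⇔  (((C ⊔ E) ⊓ A) ⊓ (∀s.(¬B ⊓ ¬E) ⊓ ¬C)) unsat w.r.t. T
   all branches close; clash {E, ¬E} at an ∃-successor
2. Hence ((C ⊔ E) ⊓ A) ⊑ (∃s.(B ⊔ E) ⊔ C): entailed.

Yes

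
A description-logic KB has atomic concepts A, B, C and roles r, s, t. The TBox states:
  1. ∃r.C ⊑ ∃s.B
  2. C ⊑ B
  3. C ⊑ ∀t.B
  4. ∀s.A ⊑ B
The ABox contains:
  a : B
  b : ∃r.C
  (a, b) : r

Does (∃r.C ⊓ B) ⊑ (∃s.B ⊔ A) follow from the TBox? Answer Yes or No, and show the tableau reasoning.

1. (∃r.C ⊓ B) ⊑ (∃s.B ⊔ A)  ⇔  ((∃r.C ⊓ B) ⊓ (∀s.¬B ⊓ ¬A)) unsat w.r.t. T
   all branches close; clash {B, ¬B} at an ∃-successor
2. Hence (∃r.C ⊓ B) ⊑ (∃s.B ⊔ A): entailed.

Yes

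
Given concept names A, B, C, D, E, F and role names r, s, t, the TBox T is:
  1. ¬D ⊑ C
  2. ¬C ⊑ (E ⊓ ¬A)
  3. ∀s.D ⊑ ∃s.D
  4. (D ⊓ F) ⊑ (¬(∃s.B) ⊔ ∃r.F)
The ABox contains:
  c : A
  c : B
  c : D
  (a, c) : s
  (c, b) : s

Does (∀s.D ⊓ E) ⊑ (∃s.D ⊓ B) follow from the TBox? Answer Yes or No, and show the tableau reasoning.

1. (∀s.D ⊓ E) ⊑ (∃s.D ⊓ B)  ⇔  ((∀s.D ⊓ E) ⊓ (∀s.¬D ⊔ ¬B)) unsat w.r.t. T
   apply at x₀: ∀s.D⊑∃s.D
   open: L(x₀) ⊇ {C, D, E, ¬B, ¬F, …} (+ ∃-successors)
2. Hence (∀s.D ⊓ E) ⊑ (∃s.D ⊓ B): not entailed.

No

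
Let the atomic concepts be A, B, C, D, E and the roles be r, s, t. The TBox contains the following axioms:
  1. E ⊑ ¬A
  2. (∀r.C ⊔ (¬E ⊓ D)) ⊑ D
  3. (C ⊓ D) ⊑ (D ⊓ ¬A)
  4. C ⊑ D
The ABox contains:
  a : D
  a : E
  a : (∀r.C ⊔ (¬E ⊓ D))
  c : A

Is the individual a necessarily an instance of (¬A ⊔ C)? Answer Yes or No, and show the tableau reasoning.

Yes

1. a : (¬A ⊔ C)?  L(a) = {D, E, (∀r.C ⊔ (¬E ⊓ D))} ∪ {(A ⊓ ¬C)}
   clash {A, ¬A} at a — a ∈ (¬A ⊔ C)
2. Hence a : (¬A ⊔ C): entailed.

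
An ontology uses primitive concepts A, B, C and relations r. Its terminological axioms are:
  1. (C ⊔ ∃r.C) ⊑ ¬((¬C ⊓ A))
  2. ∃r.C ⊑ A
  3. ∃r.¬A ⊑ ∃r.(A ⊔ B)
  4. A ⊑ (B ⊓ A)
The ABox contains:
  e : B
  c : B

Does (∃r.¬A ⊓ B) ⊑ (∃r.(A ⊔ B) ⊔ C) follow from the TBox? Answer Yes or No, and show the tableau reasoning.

1. (∃r.¬A ⊓ B) ⊑ (∃r.(A ⊔ B) ⊔ C)  ⇔  ((∃r.¬A ⊓ B) ⊓ (∀r.(¬A ⊓ ¬B) ⊓ ¬C)) unsat w.r.t. T
   all branches close; clash {A, ¬A} at x₀
2. Hence (∃r.¬A ⊓ B) ⊑ (∃r.(A ⊔ B) ⊔ C): entailed.

Yes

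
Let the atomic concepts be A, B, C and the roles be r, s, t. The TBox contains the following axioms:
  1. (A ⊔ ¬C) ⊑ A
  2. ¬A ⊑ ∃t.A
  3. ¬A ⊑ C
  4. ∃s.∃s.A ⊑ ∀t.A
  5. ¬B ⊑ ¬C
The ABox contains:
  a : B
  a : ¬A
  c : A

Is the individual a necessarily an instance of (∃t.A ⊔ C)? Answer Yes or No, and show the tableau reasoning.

1. a : (∃t.A ⊔ C)?  L(a) = {B, ¬A} ∪ {(∀t.¬A ⊓ ¬C)}
   clash {C, ¬C} at a — a ∈ (∃t.A ⊔ C)
2. Hence a : (∃t.A ⊔ C): entailed.

Yes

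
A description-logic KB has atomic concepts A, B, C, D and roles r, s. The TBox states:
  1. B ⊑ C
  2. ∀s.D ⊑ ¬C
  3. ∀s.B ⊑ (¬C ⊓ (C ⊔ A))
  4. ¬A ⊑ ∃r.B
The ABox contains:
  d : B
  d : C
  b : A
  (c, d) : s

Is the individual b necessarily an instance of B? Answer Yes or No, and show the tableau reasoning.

No

1. b : B?  L(b) = {A} ∪ {¬B}
   open: L(b) ⊇ {A, ¬B, ∃s.¬B, ∃s.¬D} (+ ∃-successors) — b ∉ B possible
2. Hence b : B: not entailed.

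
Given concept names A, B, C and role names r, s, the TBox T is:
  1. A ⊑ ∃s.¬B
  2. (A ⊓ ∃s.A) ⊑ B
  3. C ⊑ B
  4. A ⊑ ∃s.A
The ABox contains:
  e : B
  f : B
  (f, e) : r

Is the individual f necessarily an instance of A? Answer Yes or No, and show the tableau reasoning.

No

1. f : A?  L(f) = {B} ∪ {¬A}
   open: L(f) ⊇ {B, ¬A} — f ∉ A possible
2. Hence f : A: not entailed.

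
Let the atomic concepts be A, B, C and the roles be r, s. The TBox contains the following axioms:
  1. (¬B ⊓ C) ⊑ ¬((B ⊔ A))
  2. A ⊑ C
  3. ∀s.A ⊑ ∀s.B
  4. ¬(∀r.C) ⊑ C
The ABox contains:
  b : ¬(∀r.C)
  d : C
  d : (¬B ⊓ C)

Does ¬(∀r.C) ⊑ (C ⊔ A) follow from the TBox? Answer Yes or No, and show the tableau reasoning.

Yes

1. ¬(∀r.C) ⊑ (C ⊔ A)  ⇔  (∃r.¬C ⊓ (¬C ⊓ ¬A)) unsat w.r.t. T
   all branches close; clash {C, ¬C} at x₀
2. Hence ¬(∀r.C) ⊑ (C ⊔ A): entailed.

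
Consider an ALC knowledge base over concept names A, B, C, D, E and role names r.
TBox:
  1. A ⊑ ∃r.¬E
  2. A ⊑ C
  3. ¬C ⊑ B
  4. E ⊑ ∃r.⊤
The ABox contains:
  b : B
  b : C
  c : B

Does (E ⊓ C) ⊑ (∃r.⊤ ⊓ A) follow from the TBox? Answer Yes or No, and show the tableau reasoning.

No

1. (E ⊓ C) ⊑ (∃r.⊤ ⊓ A)  ⇔  ((E ⊓ C) ⊓ (∀r.⊥ ⊔ ¬A)) unsat w.r.t. T
   apply at x₀: E⊑∃r.⊤
   open: L(x₀) ⊇ {C, E, ¬A, ∃r.⊤} (+ ∃-successors)
2. Hence (E ⊓ C) ⊑ (∃r.⊤ ⊓ A): not entailed.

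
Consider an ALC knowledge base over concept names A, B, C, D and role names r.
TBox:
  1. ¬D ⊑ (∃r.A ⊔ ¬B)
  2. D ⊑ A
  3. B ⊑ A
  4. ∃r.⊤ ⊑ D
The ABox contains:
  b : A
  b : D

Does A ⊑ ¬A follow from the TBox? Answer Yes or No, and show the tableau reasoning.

1. A ⊑ ¬A  ⇔  (A ⊓ A) unsat w.r.t. T
   open: L(x₀) ⊇ {A, D, ∀r.⊥}
2. Hence A ⊑ ¬A: not entailed.

No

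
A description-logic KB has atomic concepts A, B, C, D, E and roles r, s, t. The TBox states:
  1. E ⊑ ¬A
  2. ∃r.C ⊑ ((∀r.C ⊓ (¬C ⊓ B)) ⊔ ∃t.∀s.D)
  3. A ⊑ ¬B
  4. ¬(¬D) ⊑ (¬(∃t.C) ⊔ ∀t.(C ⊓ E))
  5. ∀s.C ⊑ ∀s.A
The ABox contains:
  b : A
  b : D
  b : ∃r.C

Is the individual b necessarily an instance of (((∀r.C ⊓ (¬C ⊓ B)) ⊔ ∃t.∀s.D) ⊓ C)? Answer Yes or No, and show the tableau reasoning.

No

1. b : (((∀r.C ⊓ (¬C ⊓ B)) ⊔ ∃t.∀s.D) ⊓ C)?  L(b) = {A, D, ∃r.C} ∪ {(((∃r.¬C ⊔ (C ⊔ ¬B)) ⊓ ∀t.∃s.¬D) ⊔ ¬C)}
   apply at b: ∃r.C⊑((∀r.C ⊓ (¬C ⊓ B)) ⊔ ∃t.∀s.D); A⊑¬B; ¬(¬D)⊑(¬(∃t.C) ⊔ ∀t.(C ⊓ E))
   open: L(b) ⊇ {A, D, ¬B, ¬C, ¬E, …} (+ ∃-successors) — b ∉ (((∀r.C ⊓ (¬C ⊓ B)) ⊔ ∃t.∀s.D) ⊓ C) possible
2. Hence b : (((∀r.C ⊓ (¬C ⊓ B)) ⊔ ∃t.∀s.D) ⊓ C): not entailed.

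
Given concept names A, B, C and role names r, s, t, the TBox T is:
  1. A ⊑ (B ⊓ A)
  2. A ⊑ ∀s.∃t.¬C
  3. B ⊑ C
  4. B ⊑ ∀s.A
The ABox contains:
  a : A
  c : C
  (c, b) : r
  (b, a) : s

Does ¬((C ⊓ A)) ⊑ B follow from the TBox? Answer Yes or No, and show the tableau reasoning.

1. ¬((C ⊓ A)) ⊑ B  ⇔  ((¬C ⊔ ¬A) ⊓ ¬B) unsat w.r.t. T
   open: L(x₀) ⊇ {¬A, ¬B}
2. Hence ¬((C ⊓ A)) ⊑ B: not entailed.

No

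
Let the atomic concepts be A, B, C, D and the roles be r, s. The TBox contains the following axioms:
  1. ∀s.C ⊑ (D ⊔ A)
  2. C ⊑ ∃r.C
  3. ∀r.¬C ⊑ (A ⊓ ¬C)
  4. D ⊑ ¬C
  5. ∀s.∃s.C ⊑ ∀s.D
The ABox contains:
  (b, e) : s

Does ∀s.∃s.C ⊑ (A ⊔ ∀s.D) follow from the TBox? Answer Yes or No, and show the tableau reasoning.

1. ∀s.∃s.C ⊑ (A ⊔ ∀s.D)  ⇔  (∀s.∃s.C ⊓ (¬A ⊓ ∃s.¬D)) unsat w.r.t. T
   all branches close; clash {A, ¬A} at x₀
2. Hence ∀s.∃s.C ⊑ (A ⊔ ∀s.D): entailed.

Yes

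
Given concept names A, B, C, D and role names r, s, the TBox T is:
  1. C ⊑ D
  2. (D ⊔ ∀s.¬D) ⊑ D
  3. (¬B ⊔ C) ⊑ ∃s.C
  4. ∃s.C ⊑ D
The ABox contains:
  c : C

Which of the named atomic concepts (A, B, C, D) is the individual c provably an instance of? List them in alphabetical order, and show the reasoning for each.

1. c : A?  L(c) = {C} ∪ {¬A}
   apply at c: C⊑D
   open: L(c) ⊇ {C, D, ¬A, ∃s.C} (+ ∃-successors) — c ∉ A possible
2. c : B?  L(c) = {C} ∪ {¬B}
   apply at c: C⊑D
   open: L(c) ⊇ {C, D, ¬B, ∃s.C} (+ ∃-successors) — c ∉ B possible
3. c : C?  L(c) = {C} ∪ {¬C}
   clash {C, ¬C} at c — c ∈ C
4. c : D?  L(c) = {C} ∪ {¬D}
   clash {D, ¬D} at c — c ∈ D
5. Entailed for c: {C, D}

{C, D}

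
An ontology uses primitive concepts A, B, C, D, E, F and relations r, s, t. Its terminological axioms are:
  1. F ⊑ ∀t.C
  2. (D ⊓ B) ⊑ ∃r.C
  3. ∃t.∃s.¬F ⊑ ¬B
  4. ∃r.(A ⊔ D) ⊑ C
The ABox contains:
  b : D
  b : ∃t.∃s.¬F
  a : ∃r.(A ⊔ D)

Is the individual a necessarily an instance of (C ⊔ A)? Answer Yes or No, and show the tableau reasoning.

Yes

1. a : (C ⊔ A)?  L(a) = {∃r.(A ⊔ D)} ∪ {(¬C ⊓ ¬A)}
   clash {C, ¬C} at a — a ∈ (C ⊔ A)
2. Hence a : (C ⊔ A): entailed.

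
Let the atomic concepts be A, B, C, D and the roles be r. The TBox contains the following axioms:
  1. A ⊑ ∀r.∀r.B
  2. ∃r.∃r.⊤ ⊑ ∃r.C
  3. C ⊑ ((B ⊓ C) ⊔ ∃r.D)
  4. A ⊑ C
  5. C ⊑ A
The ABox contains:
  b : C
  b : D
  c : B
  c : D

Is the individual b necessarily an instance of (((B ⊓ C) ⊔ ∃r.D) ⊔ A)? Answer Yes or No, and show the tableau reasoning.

1. b : (((B ⊓ C) ⊔ ∃r.D) ⊔ A)?  L(b) = {C, D} ∪ {(((¬B ⊔ ¬C) ⊓ ∀r.¬D) ⊓ ¬A)}
   clash {C, ¬C} at b — b ∈ (((B ⊓ C) ⊔ ∃r.D) ⊔ A)
2. Hence b : (((B ⊓ C) ⊔ ∃r.D) ⊔ A): entailed.

Yes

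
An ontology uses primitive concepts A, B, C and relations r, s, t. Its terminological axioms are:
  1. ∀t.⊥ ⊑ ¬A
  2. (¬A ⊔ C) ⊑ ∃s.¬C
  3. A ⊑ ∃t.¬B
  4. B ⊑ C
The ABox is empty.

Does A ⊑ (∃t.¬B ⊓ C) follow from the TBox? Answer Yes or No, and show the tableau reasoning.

No

1. A ⊑ (∃t.¬B ⊓ C)  ⇔  (A ⊓ (∀t.B ⊔ ¬C)) unsat w.r.t. T
   apply at x₀: A⊑∃t.¬B
   open: L(x₀) ⊇ {A, ¬B, ¬C, ∃t.¬B, ∃t.⊤} (+ ∃-successors)
2. Hence A ⊑ (∃t.¬B ⊓ C): not entailed.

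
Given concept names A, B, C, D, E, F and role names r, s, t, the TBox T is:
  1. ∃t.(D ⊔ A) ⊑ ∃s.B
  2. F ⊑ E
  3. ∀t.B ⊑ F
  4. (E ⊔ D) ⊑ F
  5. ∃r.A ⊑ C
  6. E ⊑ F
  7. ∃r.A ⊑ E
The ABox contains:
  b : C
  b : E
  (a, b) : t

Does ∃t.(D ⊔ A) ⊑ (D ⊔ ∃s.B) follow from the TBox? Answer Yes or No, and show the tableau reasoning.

1. ∃t.(D ⊔ A) ⊑ (D ⊔ ∃s.B)  ⇔  (∃t.(D ⊔ A) ⊓ (¬D ⊓ ∀s.¬B)) unsat w.r.t. T
   all branches close; clash {B, ¬B} at an ∃-successor
2. Hence ∃t.(D ⊔ A) ⊑ (D ⊔ ∃s.B): entailed.

Yes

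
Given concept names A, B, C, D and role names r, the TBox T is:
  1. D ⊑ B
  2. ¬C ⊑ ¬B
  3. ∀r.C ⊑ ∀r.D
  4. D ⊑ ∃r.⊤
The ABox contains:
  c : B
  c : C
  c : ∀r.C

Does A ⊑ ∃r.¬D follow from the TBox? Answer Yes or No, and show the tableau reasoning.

No

1. A ⊑ ∃r.¬D  ⇔  (A ⊓ ∀r.D) unsat w.r.t. T
   open: L(x₀) ⊇ {A, C, ¬D, ∀r.D}
2. Hence A ⊑ ∃r.¬D: not entailed.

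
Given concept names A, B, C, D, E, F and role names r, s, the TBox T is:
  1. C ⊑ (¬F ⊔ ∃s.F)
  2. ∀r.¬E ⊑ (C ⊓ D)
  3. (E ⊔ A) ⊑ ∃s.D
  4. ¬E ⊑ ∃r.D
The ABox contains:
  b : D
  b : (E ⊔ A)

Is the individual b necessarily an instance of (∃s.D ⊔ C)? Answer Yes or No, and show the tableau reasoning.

1. b : (∃s.D ⊔ C)?  L(b) = {D, (E ⊔ A)} ∪ {(∀s.¬D ⊓ ¬C)}
   clash {C, ¬C} at b — b ∈ (∃s.D ⊔ C)
2. Hence b : (∃s.D ⊔ C): entailed.

Yes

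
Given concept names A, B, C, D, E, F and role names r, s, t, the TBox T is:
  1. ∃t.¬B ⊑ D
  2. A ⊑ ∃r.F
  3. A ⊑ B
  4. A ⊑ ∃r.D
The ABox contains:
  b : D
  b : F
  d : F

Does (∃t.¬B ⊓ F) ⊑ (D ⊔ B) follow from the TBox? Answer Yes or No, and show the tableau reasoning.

1. (∃t.¬B ⊓ F) ⊑ (D ⊔ B)  ⇔  ((∃t.¬B ⊓ F) ⊓ (¬D ⊓ ¬B)) unsat w.r.t. T
   all branches close; clash {B, ¬B} at x₀
2. Hence (∃t.¬B ⊓ F) ⊑ (D ⊔ B): entailed.

Yes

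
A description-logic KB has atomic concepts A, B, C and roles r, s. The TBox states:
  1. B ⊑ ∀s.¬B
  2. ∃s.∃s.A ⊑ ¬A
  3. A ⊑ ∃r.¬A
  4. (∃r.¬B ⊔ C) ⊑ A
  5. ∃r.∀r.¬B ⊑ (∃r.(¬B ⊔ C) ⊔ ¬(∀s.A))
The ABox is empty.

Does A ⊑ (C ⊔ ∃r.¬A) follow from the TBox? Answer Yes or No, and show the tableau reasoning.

1. A ⊑ (C ⊔ ∃r.¬A)  ⇔  (A ⊓ (¬C ⊓ ∀r.A)) unsat w.r.t. T
   all branches close; clash {A, ¬A} at x₀
2. Hence A ⊑ (C ⊔ ∃r.¬A): entailed.

Yes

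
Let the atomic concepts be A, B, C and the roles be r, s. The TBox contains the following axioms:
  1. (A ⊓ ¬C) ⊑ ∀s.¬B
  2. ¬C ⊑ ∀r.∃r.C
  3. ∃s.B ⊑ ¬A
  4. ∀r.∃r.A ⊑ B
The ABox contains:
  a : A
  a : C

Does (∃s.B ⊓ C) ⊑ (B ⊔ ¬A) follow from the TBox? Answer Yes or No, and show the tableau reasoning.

1. (∃s.B ⊓ C) ⊑ (B ⊔ ¬A)  ⇔  ((∃s.B ⊓ C) ⊓ (¬B ⊓ A)) unsat w.r.t. T
   all branches close; clash {B, ¬B} at x₀
2. Hence (∃s.B ⊓ C) ⊑ (B ⊔ ¬A): entailed.

Yes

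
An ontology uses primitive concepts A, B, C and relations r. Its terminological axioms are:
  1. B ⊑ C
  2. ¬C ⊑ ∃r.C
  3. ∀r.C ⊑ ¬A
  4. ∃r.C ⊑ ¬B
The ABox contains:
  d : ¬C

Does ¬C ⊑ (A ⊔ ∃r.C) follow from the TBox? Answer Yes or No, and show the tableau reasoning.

Yes

1. ¬C ⊑ (A ⊔ ∃r.C)  ⇔  (¬C ⊓ (¬A ⊓ ∀r.¬C)) unsat w.r.t. T
   all branches close; clash {C, ¬C} at x₀
2. Hence ¬C ⊑ (A ⊔ ∃r.C): entailed.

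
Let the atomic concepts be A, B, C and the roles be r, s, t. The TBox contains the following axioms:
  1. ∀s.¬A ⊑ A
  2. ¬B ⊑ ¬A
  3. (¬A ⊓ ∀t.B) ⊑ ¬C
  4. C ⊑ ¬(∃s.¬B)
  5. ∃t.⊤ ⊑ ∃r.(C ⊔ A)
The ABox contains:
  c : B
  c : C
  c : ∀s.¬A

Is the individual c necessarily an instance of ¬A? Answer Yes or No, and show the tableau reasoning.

No

1. c : ¬A?  L(c) = {B, C, ∀s.¬A} ∪ {A}
   apply at c: C⊑¬(∃s.¬B)
   open: L(c) ⊇ {A, B, C, ∀s.B, ∀s.¬A, …} — c ∉ ¬A possible
2. Hence c : ¬A: not entailed.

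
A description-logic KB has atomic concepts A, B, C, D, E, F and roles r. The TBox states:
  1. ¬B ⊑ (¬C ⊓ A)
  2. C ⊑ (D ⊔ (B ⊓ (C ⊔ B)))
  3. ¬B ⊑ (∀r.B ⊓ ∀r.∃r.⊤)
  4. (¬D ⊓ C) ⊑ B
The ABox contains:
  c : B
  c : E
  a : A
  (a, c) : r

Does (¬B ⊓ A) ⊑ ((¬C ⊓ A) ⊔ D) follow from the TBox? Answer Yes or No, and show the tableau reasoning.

1. (¬B ⊓ A) ⊑ ((¬C ⊓ A) ⊔ D)  ⇔  ((¬B ⊓ A) ⊓ ((C ⊔ ¬A) ⊓ ¬D)) unsat w.r.t. T
   all branches close; clash {A, ¬A} at x₀
2. Hence (¬B ⊓ A) ⊑ ((¬C ⊓ A) ⊔ D): entailed.

Yes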